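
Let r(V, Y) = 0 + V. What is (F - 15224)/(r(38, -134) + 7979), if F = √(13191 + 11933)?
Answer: -15224/8017 + 2*√6281/8017 ≈ -1.8792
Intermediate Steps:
r(V, Y) = V
F = 2*√6281 (F = √25124 = 2*√6281 ≈ 158.51)
(F - 15224)/(r(38, -134) + 7979) = (2*√6281 - 15224)/(38 + 7979) = (-15224 + 2*√6281)/8017 = (-15224 + 2*√6281)*(1/8017) = -15224/8017 + 2*√6281/8017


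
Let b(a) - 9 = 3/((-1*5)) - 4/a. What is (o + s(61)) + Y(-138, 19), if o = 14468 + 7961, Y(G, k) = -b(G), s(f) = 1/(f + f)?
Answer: 943682179/42090 ≈ 22421.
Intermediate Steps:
b(a) = 42/5 - 4/a (b(a) = 9 + (3/((-1*5)) - 4/a) = 9 + (3/(-5) - 4/a) = 9 + (3*(-1/5) - 4/a) = 9 + (-3/5 - 4/a) = 42/5 - 4/a)
s(f) = 1/(2*f)
Y(G, k) = -42/5 + 4/G (Y(G, k) = -(42/5 - 4/G) = -42/5 + 4/G)
o = 22429
(o + s(61)) + Y(-138, 19) = (22429 + (1/2)/61) + (-42/5 + 4/(-138)) = (22429 + (1/2)*(1/61)) + (-42/5 + 4*(-1/138)) = (22429 + 1/122) + (-42/5 - 2/69) = 2736339/122 - 2908/345 = 943682179/42090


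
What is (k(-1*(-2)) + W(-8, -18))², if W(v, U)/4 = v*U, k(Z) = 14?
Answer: 348100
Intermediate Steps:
W(v, U) = 4*U*v (W(v, U) = 4*(v*U) = 4*(U*v) = 4*U*v)
(k(-1*(-2)) + W(-8, -18))² = (14 + 4*(-18)*(-8))² = (14 + 576)² = 590² = 348100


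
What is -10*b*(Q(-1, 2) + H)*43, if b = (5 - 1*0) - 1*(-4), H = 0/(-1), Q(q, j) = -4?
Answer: 15480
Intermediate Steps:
H = 0 (H = 0*(-1) = 0)
b = 9 (b = (5 + 0) + 4 = 5 + 4 = 9)
-10*b*(Q(-1, 2) + H)*43 = -90*(-4 + 0)*43 = -90*(-4)*43 = -10*(-36)*43 = 360*43 = 15480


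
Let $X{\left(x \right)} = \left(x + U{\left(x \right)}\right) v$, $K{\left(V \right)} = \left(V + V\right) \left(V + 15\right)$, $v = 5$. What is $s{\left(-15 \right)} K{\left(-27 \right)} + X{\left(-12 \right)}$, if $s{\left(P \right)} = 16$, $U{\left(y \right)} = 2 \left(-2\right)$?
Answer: $10288$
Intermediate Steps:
$U{\left(y \right)} = -4$
$K{\left(V \right)} = 2 V \left(15 + V\right)$
$X{\left(x \right)} = -20 + 5 x$ ($X{\left(x \right)} = \left(x - 4\right) 5 = \left(-4 + x\right) 5 = -20 + 5 x$)
$s{\left(-15 \right)} K{\left(-27 \right)} + X{\left(-12 \right)} = 16 \cdot 2 \left(-27\right) \left(15 - 27\right) + \left(-20 + 5 \left(-12\right)\right) = 16 \cdot 2 \left(-27\right) \left(-12\right) - 80 = 16 \cdot 648 - 80 = 10368 - 80 = 10288$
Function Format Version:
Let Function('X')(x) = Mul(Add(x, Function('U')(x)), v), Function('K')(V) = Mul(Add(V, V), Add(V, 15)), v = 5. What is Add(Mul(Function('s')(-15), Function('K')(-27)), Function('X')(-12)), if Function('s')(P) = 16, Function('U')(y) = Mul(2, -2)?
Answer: 10288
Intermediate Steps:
Function('U')(y) = -4
Function('K')(V) = Mul(2, V, Add(15, V)) (Function('K')(V) = Mul(Mul(2, V), Add(15, V)) = Mul(2, V, Add(15, V)))
Function('X')(x) = Add(-20, Mul(5, x)) (Function('X')(x) = Mul(Add(x, -4), 5) = Mul(Add(-4, x), 5) = Add(-20, Mul(5, x)))
Add(Mul(Function('s')(-15), Function('K')(-27)), Function('X')(-12)) = Add(Mul(16, Mul(2, -27, Add(15, -27))), Add(-20, Mul(5, -12))) = Add(Mul(16, Mul(2, -27, -12)), Add(-20, -60)) = Add(Mul(16, 648), -80) = Add(10368, -80) = 10288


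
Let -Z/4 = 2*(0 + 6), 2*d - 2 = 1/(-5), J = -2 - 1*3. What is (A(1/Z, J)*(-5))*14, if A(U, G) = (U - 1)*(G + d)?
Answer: -14063/48 ≈ -292.98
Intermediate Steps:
J = -5 (J = -2 - 3 = -5)
d = 9/10 (d = 1 + (1/2)/(-5) = 1 + (1/2)*(-1/5) = 1 - 1/10 = 9/10 ≈ 0.90000)
Z = -48 (Z = -8*(0 + 6) = -8*6 = -4*12 = -48)
A(U, G) = (-1 + U)*(9/10 + G) (A(U, G) = (U - 1)*(G + 9/10) = (-1 + U)*(9/10 + G))
(A(1/Z, J)*(-5))*14 = ((-9/10 - 1*(-5) + (9/10)/(-48) - 5/(-48))*(-5))*14 = ((-9/10 + 5 + (9/10)*(-1/48) - 5*(-1/48))*(-5))*14 = ((-9/10 + 5 - 3/160 + 5/48)*(-5))*14 = ((2009/480)*(-5))*14 = -2009/96*14 = -14063/48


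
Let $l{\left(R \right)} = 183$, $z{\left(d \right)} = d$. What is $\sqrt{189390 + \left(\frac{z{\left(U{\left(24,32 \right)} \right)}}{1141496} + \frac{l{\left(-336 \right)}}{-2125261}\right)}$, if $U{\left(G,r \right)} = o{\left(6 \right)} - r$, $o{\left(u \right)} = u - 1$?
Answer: $\frac{15 \sqrt{1238476777803314613851904086}}{1212988465228} \approx 435.19$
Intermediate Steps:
$o{\left(u \right)} = -1 + u$ ($o{\left(u \right)} = u - 1 = -1 + u$)
$U{\left(G,r \right)} = 5 - r$ ($U{\left(G,r \right)} = \left(-1 + 6\right) - r = 5 - r$)
$\sqrt{189390 + \left(\frac{z{\left(U{\left(24,32 \right)} \right)}}{1141496} + \frac{l{\left(-336 \right)}}{-2125261}\right)} = \sqrt{189390 + \left(\frac{5 - 32}{1141496} + \frac{183}{-2125261}\right)} = \sqrt{189390 + \left(\left(5 - 32\right) \frac{1}{1141496} + 183 \left(- \frac{1}{2125261}\right)\right)} = \sqrt{189390 - \frac{266275815}{2425976930456}} = \sqrt{\frac{459455770592786025}{2425976930456}} = \frac{15 \sqrt{1238476777803314613851904086}}{1212988465228}$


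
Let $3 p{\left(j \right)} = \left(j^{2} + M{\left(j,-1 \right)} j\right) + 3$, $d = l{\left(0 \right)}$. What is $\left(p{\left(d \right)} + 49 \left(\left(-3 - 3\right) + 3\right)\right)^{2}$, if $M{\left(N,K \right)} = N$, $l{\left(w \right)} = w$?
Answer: $21316$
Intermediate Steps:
$d = 0$
$p{\left(j \right)} = 1 + \frac{2 j^{2}}{3}$ ($p{\left(j \right)} = \frac{\left(j^{2} + j j\right) + 3}{3} = \frac{\left(j^{2} + j^{2}\right) + 3}{3} = \frac{2 j^{2} + 3}{3} = \frac{3 + 2 j^{2}}{3} = 1 + \frac{2 j^{2}}{3}$)
$\left(p{\left(d \right)} + 49 \left(\left(-3 - 3\right) + 3\right)\right)^{2} = \left(\left(1 + \frac{2 \cdot 0^{2}}{3}\right) + 49 \left(\left(-3 - 3\right) + 3\right)\right)^{2} = \left(\left(1 + \frac{2}{3} \cdot 0\right) + 49 \left(-6 + 3\right)\right)^{2} = \left(\left(1 + 0\right) + 49 \left(-3\right)\right)^{2} = \left(1 - 147\right)^{2} = \left(-146\right)^{2} = 21316$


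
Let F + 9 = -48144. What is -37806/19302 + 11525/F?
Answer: -340487978/154908201 ≈ -2.1980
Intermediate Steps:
F = -48153 (F = -9 - 48144 = -48153)
-37806/19302 + 11525/F = -37806/19302 + 11525/(-48153) = -37806*1/19302 + 11525*(-1/48153) = -6301/3217 - 11525/48153 = -340487978/154908201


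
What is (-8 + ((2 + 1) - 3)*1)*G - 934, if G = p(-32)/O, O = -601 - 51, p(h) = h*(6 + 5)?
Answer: -152946/163 ≈ -938.32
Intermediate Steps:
p(h) = 11*h (p(h) = h*11 = 11*h)
O = -652
G = 88/163 (G = (11*(-32))/(-652) = -352*(-1/652) = 88/163 ≈ 0.53988)
(-8 + ((2 + 1) - 3)*1)*G - 934 = (-8 + ((2 + 1) - 3)*1)*(88/163) - 934 = (-8 + (3 - 3)*1)*(88/163) - 934 = (-8 + 0*1)*(88/163) - 934 = (-8 + 0)*(88/163) - 934 = -8*88/163 - 934 = -704/163 - 934 = -152946/163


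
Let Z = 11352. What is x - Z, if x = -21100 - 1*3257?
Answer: -35709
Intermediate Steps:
x = -24357 (x = -21100 - 3257 = -24357)
x - Z = -24357 - 1*11352 = -24357 - 11352 = -35709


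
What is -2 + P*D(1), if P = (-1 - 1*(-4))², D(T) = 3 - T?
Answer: 16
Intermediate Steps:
P = 9 (P = (-1 + 4)² = 3² = 9)
-2 + P*D(1) = -2 + 9*(3 - 1*1) = -2 + 9*(3 - 1) = -2 + 9*2 = -2 + 18 = 16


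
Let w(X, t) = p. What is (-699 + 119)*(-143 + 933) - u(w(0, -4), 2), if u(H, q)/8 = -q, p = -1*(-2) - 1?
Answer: -458184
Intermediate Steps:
p = 1 (p = 2 - 1 = 1)
w(X, t) = 1
u(H, q) = -8*q (u(H, q) = 8*(-q) = -8*q)
(-699 + 119)*(-143 + 933) - u(w(0, -4), 2) = (-699 + 119)*(-143 + 933) - (-8)*2 = -580*790 - 1*(-16) = -458200 + 16 = -458184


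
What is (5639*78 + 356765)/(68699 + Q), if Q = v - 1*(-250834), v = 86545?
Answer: 796607/406078 ≈ 1.9617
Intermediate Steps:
Q = 337379 (Q = 86545 - 1*(-250834) = 86545 + 250834 = 337379)
(5639*78 + 356765)/(68699 + Q) = (5639*78 + 356765)/(68699 + 337379) = (439842 + 356765)/406078 = 796607*(1/406078) = 796607/406078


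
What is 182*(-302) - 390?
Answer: -55354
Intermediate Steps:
182*(-302) - 390 = -54964 - 390 = -55354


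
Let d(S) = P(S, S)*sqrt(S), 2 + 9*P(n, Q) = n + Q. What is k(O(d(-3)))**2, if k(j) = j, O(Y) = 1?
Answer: 1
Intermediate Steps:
P(n, Q) = -2/9 + Q/9 + n/9 (P(n, Q) = -2/9 + (n + Q)/9 = -2/9 + (Q + n)/9 = -2/9 + (Q/9 + n/9) = -2/9 + Q/9 + n/9)
d(S) = sqrt(S)*(-2/9 + 2*S/9) (d(S) = (-2/9 + S/9 + S/9)*sqrt(S) = (-2/9 + 2*S/9)*sqrt(S) = sqrt(S)*(-2/9 + 2*S/9))
k(O(d(-3)))**2 = 1**2 = 1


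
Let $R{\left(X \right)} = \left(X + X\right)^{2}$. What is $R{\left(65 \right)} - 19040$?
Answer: $-2140$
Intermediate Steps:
$R{\left(X \right)} = 4 X^{2}$ ($R{\left(X \right)} = \left(2 X\right)^{2} = 4 X^{2}$)
$R{\left(65 \right)} - 19040 = 4 \cdot 65^{2} - 19040 = 4 \cdot 4225 - 19040 = 16900 - 19040 = -2140$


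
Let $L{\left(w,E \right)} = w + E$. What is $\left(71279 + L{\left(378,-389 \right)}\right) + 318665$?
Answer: $389933$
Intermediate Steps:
$L{\left(w,E \right)} = E + w$
$\left(71279 + L{\left(378,-389 \right)}\right) + 318665 = \left(71279 + \left(-389 + 378\right)\right) + 318665 = \left(71279 - 11\right) + 318665 = 71268 + 318665 = 389933$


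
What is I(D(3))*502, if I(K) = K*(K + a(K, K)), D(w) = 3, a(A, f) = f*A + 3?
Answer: 22590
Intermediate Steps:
a(A, f) = 3 + A*f (a(A, f) = A*f + 3 = 3 + A*f)
I(K) = K*(3 + K + K²) (I(K) = K*(K + (3 + K*K)) = K*(K + (3 + K²)) = K*(3 + K + K²))
I(D(3))*502 = (3*(3 + 3 + 3²))*502 = (3*(3 + 3 + 9))*502 = (3*15)*502 = 45*502 = 22590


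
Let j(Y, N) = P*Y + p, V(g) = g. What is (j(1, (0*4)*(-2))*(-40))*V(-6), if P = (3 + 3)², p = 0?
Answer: 8640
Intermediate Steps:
P = 36 (P = 6² = 36)
j(Y, N) = 36*Y (j(Y, N) = 36*Y + 0 = 36*Y)
(j(1, (0*4)*(-2))*(-40))*V(-6) = ((36*1)*(-40))*(-6) = (36*(-40))*(-6) = -1440*(-6) = 8640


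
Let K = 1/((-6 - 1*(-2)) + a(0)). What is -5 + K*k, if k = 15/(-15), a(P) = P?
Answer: -19/4 ≈ -4.7500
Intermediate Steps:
K = -¼ (K = 1/((-6 - 1*(-2)) + 0) = 1/((-6 + 2) + 0) = 1/(-4 + 0) = 1/(-4) = -¼ ≈ -0.25000)
k = -1 (k = 15*(-1/15) = -1)
-5 + K*k = -5 - ¼*(-1) = -5 + ¼ = -19/4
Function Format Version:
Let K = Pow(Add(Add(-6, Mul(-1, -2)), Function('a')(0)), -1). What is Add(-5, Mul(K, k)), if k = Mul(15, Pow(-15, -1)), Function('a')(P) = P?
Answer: Rational(-19, 4) ≈ -4.7500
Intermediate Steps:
K = Rational(-1, 4) (K = Pow(Add(Add(-6, Mul(-1, -2)), 0), -1) = Pow(Add(Add(-6, 2), 0), -1) = Pow(Add(-4, 0), -1) = Pow(-4, -1) = Rational(-1, 4) ≈ -0.25000)
k = -1 (k = Mul(15, Rational(-1, 15)) = -1)
Add(-5, Mul(K, k)) = Add(-5, Mul(Rational(-1, 4), -1)) = Add(-5, Rational(1, 4)) = Rational(-19, 4)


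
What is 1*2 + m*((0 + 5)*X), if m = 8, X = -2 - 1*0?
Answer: -78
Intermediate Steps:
X = -2 (X = -2 + 0 = -2)
1*2 + m*((0 + 5)*X) = 1*2 + 8*((0 + 5)*(-2)) = 2 + 8*(5*(-2)) = 2 + 8*(-10) = 2 - 80 = -78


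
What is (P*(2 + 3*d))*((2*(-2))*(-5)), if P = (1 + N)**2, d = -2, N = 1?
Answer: -320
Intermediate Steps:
P = 4 (P = (1 + 1)**2 = 2**2 = 4)
(P*(2 + 3*d))*((2*(-2))*(-5)) = (4*(2 + 3*(-2)))*((2*(-2))*(-5)) = (4*(2 - 6))*(-4*(-5)) = (4*(-4))*20 = -16*20 = -320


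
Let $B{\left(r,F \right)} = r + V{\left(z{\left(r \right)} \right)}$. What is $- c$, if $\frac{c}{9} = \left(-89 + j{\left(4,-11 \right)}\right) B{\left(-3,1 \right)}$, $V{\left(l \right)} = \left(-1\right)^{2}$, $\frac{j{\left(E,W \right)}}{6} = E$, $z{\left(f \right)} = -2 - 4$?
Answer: $-1170$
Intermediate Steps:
$z{\left(f \right)} = -6$
$j{\left(E,W \right)} = 6 E$
$V{\left(l \right)} = 1$
$B{\left(r,F \right)} = 1 + r$ ($B{\left(r,F \right)} = r + 1 = 1 + r$)
$c = 1170$ ($c = 9 \left(-89 + 6 \cdot 4\right) \left(1 - 3\right) = 9 \left(-89 + 24\right) \left(-2\right) = 9 \left(\left(-65\right) \left(-2\right)\right) = 9 \cdot 130 = 1170$)
$- c = \left(-1\right) 1170 = -1170$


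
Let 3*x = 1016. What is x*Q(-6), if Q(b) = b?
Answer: -2032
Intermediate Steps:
x = 1016/3 (x = (1/3)*1016 = 1016/3 ≈ 338.67)
x*Q(-6) = (1016/3)*(-6) = -2032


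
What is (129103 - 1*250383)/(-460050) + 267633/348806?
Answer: 16542775333/16046820030 ≈ 1.0309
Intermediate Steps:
(129103 - 1*250383)/(-460050) + 267633/348806 = (129103 - 250383)*(-1/460050) + 267633*(1/348806) = -121280*(-1/460050) + 267633/348806 = 12128/46005 + 267633/348806 = 16542775333/16046820030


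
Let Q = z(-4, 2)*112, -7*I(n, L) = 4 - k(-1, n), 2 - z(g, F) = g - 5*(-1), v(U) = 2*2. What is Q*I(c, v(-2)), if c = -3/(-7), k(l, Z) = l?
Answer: -80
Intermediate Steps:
v(U) = 4
c = 3/7 (c = -3*(-1/7) = 3/7 ≈ 0.42857)
z(g, F) = -3 - g (z(g, F) = 2 - (g - 5*(-1)) = 2 - (g + 5) = 2 - (5 + g) = 2 + (-5 - g) = -3 - g)
I(n, L) = -5/7 (I(n, L) = -(4 - 1*(-1))/7 = -(4 + 1)/7 = -1/7*5 = -5/7)
Q = 112 (Q = (-3 - 1*(-4))*112 = (-3 + 4)*112 = 1*112 = 112)
Q*I(c, v(-2)) = 112*(-5/7) = -80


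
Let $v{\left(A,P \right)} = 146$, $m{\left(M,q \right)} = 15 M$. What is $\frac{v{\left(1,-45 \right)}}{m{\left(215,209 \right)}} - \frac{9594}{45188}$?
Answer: $- \frac{936277}{5605050} \approx -0.16704$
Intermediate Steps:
$\frac{v{\left(1,-45 \right)}}{m{\left(215,209 \right)}} - \frac{9594}{45188} = \frac{146}{15 \cdot 215} - \frac{9594}{45188} = \frac{146}{3225} - \frac{369}{1738} = - \frac{936277}{5605050}$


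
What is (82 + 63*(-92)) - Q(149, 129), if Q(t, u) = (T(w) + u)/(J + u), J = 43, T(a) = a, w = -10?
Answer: -982927/172 ≈ -5714.7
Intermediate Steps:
Q(t, u) = (-10 + u)/(43 + u)
(82 + 63*(-92)) - Q(149, 129) = (82 + 63*(-92)) - (-10 + 129)/(43 + 129) = (82 - 5796) - 119/172 = -5714 - 119/172 = -982927/172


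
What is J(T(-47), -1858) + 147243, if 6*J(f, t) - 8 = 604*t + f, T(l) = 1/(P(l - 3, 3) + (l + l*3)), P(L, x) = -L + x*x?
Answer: -30800815/774 ≈ -39794.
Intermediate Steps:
P(L, x) = x² - L (P(L, x) = -L + x² = x² - L)
T(l) = 1/(12 + 3*l) (T(l) = 1/((3² - (l - 3)) + (l + l*3)) = 1/((9 - (-3 + l)) + (l + 3*l)) = 1/((9 + (3 - l)) + 4*l) = 1/((12 - l) + 4*l) = 1/(12 + 3*l))
J(f, t) = 4/3 + f/6 + 302*t/3 (J(f, t) = 4/3 + (604*t + f)/6 = 4/3 + (f + 604*t)/6 = 4/3 + (f/6 + 302*t/3) = 4/3 + f/6 + 302*t/3)
J(T(-47), -1858) + 147243 = (4/3 + (1/(3*(4 - 47)))/6 + (302/3)*(-1858)) + 147243 = (4/3 + ((⅓)/(-43))/6 - 561116/3) + 147243 = (4/3 + ((⅓)*(-1/43))/6 - 561116/3) + 147243 = (4/3 + (⅙)*(-1/129) - 561116/3) + 147243 = (4/3 - 1/774 - 561116/3) + 147243 = -144766897/774 + 147243 = -30800815/774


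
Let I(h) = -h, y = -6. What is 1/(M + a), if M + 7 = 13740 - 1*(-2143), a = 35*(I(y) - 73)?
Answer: 1/13531 ≈ 7.3904e-5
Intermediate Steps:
a = -2345 (a = 35*(-1*(-6) - 73) = 35*(6 - 73) = 35*(-67) = -2345)
M = 15876 (M = -7 + (13740 - 1*(-2143)) = -7 + (13740 + 2143) = -7 + 15883 = 15876)
1/(M + a) = 1/(15876 - 2345) = 1/13531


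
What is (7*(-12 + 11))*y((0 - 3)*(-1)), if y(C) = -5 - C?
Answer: 56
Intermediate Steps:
(7*(-12 + 11))*y((0 - 3)*(-1)) = (7*(-12 + 11))*(-5 - (0 - 3)*(-1)) = (7*(-1))*(-5 - (-3)*(-1)) = -7*(-5 - 1*3) = -7*(-5 - 3) = -7*(-8) = 56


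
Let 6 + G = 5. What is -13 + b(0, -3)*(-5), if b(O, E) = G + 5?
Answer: -33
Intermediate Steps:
G = -1 (G = -6 + 5 = -1)
b(O, E) = 4 (b(O, E) = -1 + 5 = 4)
-13 + b(0, -3)*(-5) = -13 + 4*(-5) = -13 - 20 = -33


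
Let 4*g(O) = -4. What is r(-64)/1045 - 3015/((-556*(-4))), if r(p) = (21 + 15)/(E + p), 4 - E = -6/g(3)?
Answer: -34670769/25564880 ≈ -1.3562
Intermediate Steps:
g(O) = -1 (g(O) = (1/4)*(-4) = -1)
E = -2 (E = 4 - (-6)/(-1) = 4 - (-6)*(-1) = 4 - 1*6 = 4 - 6 = -2)
r(p) = 36/(-2 + p) (r(p) = (21 + 15)/(-2 + p) = 36/(-2 + p))
r(-64)/1045 - 3015/((-556*(-4))) = (36/(-2 - 64))/1045 - 3015/((-556*(-4))) = (36/(-66))*(1/1045) - 3015/2224 = (36*(-1/66))*(1/1045) - 3015*1/2224 = -6/11*1/1045 - 3015/2224 = -6/11495 - 3015/2224 = -34670769/25564880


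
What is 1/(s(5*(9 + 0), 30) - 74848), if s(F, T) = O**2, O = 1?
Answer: -1/74847 ≈ -1.3361e-5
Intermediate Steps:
s(F, T) = 1 (s(F, T) = 1**2 = 1)
1/(s(5*(9 + 0), 30) - 74848) = 1/(1 - 74848) = 1/(-74847) = -1/74847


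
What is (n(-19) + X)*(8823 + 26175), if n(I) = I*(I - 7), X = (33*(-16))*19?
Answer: -333810924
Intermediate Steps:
X = -10032 (X = -528*19 = -10032)
n(I) = I*(-7 + I)
(n(-19) + X)*(8823 + 26175) = (-19*(-7 - 19) - 10032)*(8823 + 26175) = (-19*(-26) - 10032)*34998 = (494 - 10032)*34998 = -9538*34998 = -333810924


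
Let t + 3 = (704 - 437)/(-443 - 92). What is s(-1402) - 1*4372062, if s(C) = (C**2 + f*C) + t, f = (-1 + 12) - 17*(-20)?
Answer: -1550731472/535 ≈ -2.8986e+6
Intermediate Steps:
t = -1872/535 (t = -3 + (704 - 437)/(-443 - 92) = -3 + 267/(-535) = -3 + 267*(-1/535) = -3 - 267/535 = -1872/535 ≈ -3.4991)
f = 351 (f = 11 + 340 = 351)
s(C) = -1872/535 + C**2 + 351*C (s(C) = (C**2 + 351*C) - 1872/535 = -1872/535 + C**2 + 351*C)
s(-1402) - 1*4372062 = (-1872/535 + (-1402)**2 + 351*(-1402)) - 1*4372062 = (-1872/535 + 1965604 - 492102) - 4372062 = 788321698/535 - 4372062 = -1550731472/535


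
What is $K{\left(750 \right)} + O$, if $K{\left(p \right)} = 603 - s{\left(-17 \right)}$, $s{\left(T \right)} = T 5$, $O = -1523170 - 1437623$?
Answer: $-2960105$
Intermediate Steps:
$O = -2960793$ ($O = -1523170 - 1437623 = -2960793$)
$s{\left(T \right)} = 5 T$
$K{\left(p \right)} = 688$ ($K{\left(p \right)} = 603 - 5 \left(-17\right) = 603 - -85 = 603 + 85 = 688$)
$K{\left(750 \right)} + O = 688 - 2960793 = -2960105$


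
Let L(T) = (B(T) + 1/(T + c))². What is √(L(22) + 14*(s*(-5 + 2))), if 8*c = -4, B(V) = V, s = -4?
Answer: 2*√302334/43 ≈ 25.574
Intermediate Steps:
c = -½ (c = (⅛)*(-4) = -½ ≈ -0.50000)
L(T) = (T + 1/(-½ + T))² (L(T) = (T + 1/(T - ½))² = (T + 1/(-½ + T))²)
√(L(22) + 14*(s*(-5 + 2))) = √((2 - 1*22 + 2*22²)²/(-1 + 2*22)² + 14*(-4*(-5 + 2))) = √((2 - 22 + 2*484)²/(-1 + 44)² + 14*(-4*(-3))) = √((2 - 22 + 968)²/43² + 14*12) = √((1/1849)*948² + 168) = √((1/1849)*898704 + 168) = √(898704/1849 + 168) = √(1209336/1849) = 2*√302334/43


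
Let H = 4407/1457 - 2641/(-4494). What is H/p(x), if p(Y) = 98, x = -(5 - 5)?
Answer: 23652995/641680284 ≈ 0.036861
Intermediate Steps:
x = 0 (x = -1*0 = 0)
H = 23652995/6547758 (H = 4407*(1/1457) - 2641*(-1/4494) = 4407/1457 + 2641/4494 = 23652995/6547758 ≈ 3.6124)
H/p(x) = (23652995/6547758)/98 = (23652995/6547758)*(1/98) = 23652995/641680284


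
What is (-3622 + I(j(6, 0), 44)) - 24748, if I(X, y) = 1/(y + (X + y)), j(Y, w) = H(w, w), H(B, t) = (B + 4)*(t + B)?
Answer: -2496559/88 ≈ -28370.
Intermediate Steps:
H(B, t) = (4 + B)*(B + t)
j(Y, w) = 2*w**2 + 8*w (j(Y, w) = w**2 + 4*w + 4*w + w*w = w**2 + 4*w + 4*w + w**2 = 2*w**2 + 8*w)
I(X, y) = 1/(X + 2*y)
(-3622 + I(j(6, 0), 44)) - 24748 = (-3622 + 1/(2*0*(4 + 0) + 2*44)) - 24748 = (-3622 + 1/(2*0*4 + 88)) - 24748 = (-3622 + 1/(0 + 88)) - 24748 = (-3622 + 1/88) - 24748 = -318735/88 - 24748 = -2496559/88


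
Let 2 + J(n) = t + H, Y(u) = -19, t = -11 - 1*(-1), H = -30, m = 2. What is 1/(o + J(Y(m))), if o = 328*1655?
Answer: 1/542798 ≈ 1.8423e-6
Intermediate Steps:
t = -10 (t = -11 + 1 = -10)
o = 542840
J(n) = -42 (J(n) = -2 + (-10 - 30) = -2 - 40 = -42)
1/(o + J(Y(m))) = 1/(542840 - 42) = 1/542798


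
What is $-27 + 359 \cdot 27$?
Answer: $9666$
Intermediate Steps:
$-27 + 359 \cdot 27 = -27 + 9693 = 9666$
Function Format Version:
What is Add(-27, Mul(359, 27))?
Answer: 9666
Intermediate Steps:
Add(-27, Mul(359, 27)) = Add(-27, 9693) = 9666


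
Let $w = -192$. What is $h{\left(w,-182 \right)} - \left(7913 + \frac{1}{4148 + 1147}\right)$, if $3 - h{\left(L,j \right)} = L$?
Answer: $- \frac{40866811}{5295} \approx -7718.0$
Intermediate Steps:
$h{\left(L,j \right)} = 3 - L$
$h{\left(w,-182 \right)} - \left(7913 + \frac{1}{4148 + 1147}\right) = \left(3 - -192\right) - \left(7913 + \frac{1}{4148 + 1147}\right) = \left(3 + 192\right) - \frac{41899336}{5295} = 195 - \frac{41899336}{5295} = - \frac{40866811}{5295}$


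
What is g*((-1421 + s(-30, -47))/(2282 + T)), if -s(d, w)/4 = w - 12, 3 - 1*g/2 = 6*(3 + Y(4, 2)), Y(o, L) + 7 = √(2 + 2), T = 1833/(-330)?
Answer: -3910500/250409 ≈ -15.616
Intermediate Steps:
T = -611/110 (T = 1833*(-1/330) = -611/110 ≈ -5.5545)
Y(o, L) = -5 (Y(o, L) = -7 + √(2 + 2) = -7 + √4 = -7 + 2 = -5)
g = 30 (g = 6 - 12*(3 - 5) = 6 - 12*(-2) = 6 - 2*(-12) = 6 + 24 = 30)
s(d, w) = 48 - 4*w (s(d, w) = -4*(w - 12) = -4*(-12 + w) = 48 - 4*w)
g*((-1421 + s(-30, -47))/(2282 + T)) = 30*((-1421 + (48 - 4*(-47)))/(2282 - 611/110)) = 30*((-1421 + (48 + 188))/(250409/110)) = 30*((-1421 + 236)*(110/250409)) = 30*(-1185*110/250409) = 30*(-130350/250409) = -3910500/250409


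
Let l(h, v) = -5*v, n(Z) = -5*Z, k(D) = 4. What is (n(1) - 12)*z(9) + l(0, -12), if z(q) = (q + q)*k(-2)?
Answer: -1164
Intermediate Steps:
z(q) = 8*q (z(q) = (q + q)*4 = (2*q)*4 = 8*q)
(n(1) - 12)*z(9) + l(0, -12) = (-5*1 - 12)*(8*9) - 5*(-12) = (-5 - 12)*72 + 60 = -17*72 + 60 = -1224 + 60 = -1164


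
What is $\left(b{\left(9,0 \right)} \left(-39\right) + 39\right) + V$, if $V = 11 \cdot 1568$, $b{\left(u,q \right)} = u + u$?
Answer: $16585$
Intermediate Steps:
$b{\left(u,q \right)} = 2 u$
$V = 17248$
$\left(b{\left(9,0 \right)} \left(-39\right) + 39\right) + V = \left(2 \cdot 9 \left(-39\right) + 39\right) + 17248 = \left(18 \left(-39\right) + 39\right) + 17248 = \left(-702 + 39\right) + 17248 = -663 + 17248 = 16585$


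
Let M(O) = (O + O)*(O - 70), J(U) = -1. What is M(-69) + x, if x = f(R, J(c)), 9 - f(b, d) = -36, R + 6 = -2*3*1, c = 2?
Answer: 19227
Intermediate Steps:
M(O) = 2*O*(-70 + O) (M(O) = (2*O)*(-70 + O) = 2*O*(-70 + O))
R = -12 (R = -6 - 2*3*1 = -6 - 6*1 = -6 - 6 = -12)
f(b, d) = 45 (f(b, d) = 9 - 1*(-36) = 9 + 36 = 45)
x = 45
M(-69) + x = 2*(-69)*(-70 - 69) + 45 = 2*(-69)*(-139) + 45 = 19182 + 45 = 19227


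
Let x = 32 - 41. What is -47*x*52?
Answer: 21996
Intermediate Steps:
x = -9
-47*x*52 = -47*(-9)*52 = 423*52 = 21996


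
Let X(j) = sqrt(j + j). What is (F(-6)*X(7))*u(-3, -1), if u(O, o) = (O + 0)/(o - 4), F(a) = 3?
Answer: 9*sqrt(14)/5 ≈ 6.7350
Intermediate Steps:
X(j) = sqrt(2)*sqrt(j) (X(j) = sqrt(2*j) = sqrt(2)*sqrt(j))
u(O, o) = O/(-4 + o)
(F(-6)*X(7))*u(-3, -1) = (3*(sqrt(2)*sqrt(7)))*(-3/(-4 - 1)) = (3*sqrt(14))*(-3/(-5)) = (3*sqrt(14))*(-3*(-1/5)) = (3*sqrt(14))*(3/5) = 9*sqrt(14)/5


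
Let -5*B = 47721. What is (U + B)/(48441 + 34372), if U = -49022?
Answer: -292831/414065 ≈ -0.70721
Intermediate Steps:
B = -47721/5 (B = -⅕*47721 = -47721/5 ≈ -9544.2)
(U + B)/(48441 + 34372) = (-49022 - 47721/5)/(48441 + 34372) = -292831/5/82813 = -292831/5*1/82813 = -292831/414065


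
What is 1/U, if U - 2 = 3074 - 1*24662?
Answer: -1/21586 ≈ -4.6326e-5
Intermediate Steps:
U = -21586 (U = 2 + (3074 - 1*24662) = 2 + (3074 - 24662) = 2 - 21588 = -21586)
1/U = 1/(-21586) = -1/21586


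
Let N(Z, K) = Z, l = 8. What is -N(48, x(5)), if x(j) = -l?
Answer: -48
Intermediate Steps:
x(j) = -8 (x(j) = -1*8 = -8)
-N(48, x(5)) = -1*48 = -48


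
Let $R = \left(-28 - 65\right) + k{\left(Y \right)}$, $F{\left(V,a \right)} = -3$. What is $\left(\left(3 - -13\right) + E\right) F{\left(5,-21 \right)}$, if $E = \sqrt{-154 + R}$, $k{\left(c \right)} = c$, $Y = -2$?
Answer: $-48 - 3 i \sqrt{249} \approx -48.0 - 47.339 i$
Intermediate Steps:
$R = -95$ ($R = \left(-28 - 65\right) - 2 = -93 - 2 = -95$)
$E = i \sqrt{249}$ ($E = \sqrt{-154 - 95} = \sqrt{-249} = i \sqrt{249} \approx 15.78 i$)
$\left(\left(3 - -13\right) + E\right) F{\left(5,-21 \right)} = \left(\left(3 - -13\right) + i \sqrt{249}\right) \left(-3\right) = \left(\left(3 + 13\right) + i \sqrt{249}\right) \left(-3\right) = \left(16 + i \sqrt{249}\right) \left(-3\right) = -48 - 3 i \sqrt{249}$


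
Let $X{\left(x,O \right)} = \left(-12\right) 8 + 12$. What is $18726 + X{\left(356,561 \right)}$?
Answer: $18642$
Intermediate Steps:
$X{\left(x,O \right)} = -84$ ($X{\left(x,O \right)} = -96 + 12 = -84$)
$18726 + X{\left(356,561 \right)} = 18726 - 84 = 18642$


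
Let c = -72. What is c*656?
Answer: -47232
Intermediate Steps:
c*656 = -72*656 = -47232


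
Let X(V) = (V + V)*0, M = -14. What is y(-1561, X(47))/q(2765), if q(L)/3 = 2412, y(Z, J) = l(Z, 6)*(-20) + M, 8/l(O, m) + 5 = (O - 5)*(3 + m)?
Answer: -10957/5667798 ≈ -0.0019332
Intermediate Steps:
l(O, m) = 8/(-5 + (-5 + O)*(3 + m)) (l(O, m) = 8/(-5 + (O - 5)*(3 + m)) = 8/(-5 + (-5 + O)*(3 + m)))
X(V) = 0 (X(V) = (2*V)*0 = 0)
y(Z, J) = -14 - 160/(-50 + 9*Z) (y(Z, J) = (8/(-20 - 5*6 + 3*Z + Z*6))*(-20) - 14 = (8/(-20 - 30 + 3*Z + 6*Z))*(-20) - 14 = (8/(-50 + 9*Z))*(-20) - 14 = -160/(-50 + 9*Z) - 14 = -14 - 160/(-50 + 9*Z))
q(L) = 7236 (q(L) = 3*2412 = 7236)
y(-1561, X(47))/q(2765) = (18*(30 - 7*(-1561))/(-50 + 9*(-1561)))/7236 = (18*(30 + 10927)/(-50 - 14049))*(1/7236) = (18*10957/(-14099))*(1/7236) = (18*(-1/14099)*10957)*(1/7236) = -197226/14099*1/7236 = -10957/5667798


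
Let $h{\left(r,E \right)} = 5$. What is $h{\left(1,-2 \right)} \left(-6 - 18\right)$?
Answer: $-120$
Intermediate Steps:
$h{\left(1,-2 \right)} \left(-6 - 18\right) = 5 \left(-6 - 18\right) = 5 \left(-24\right) = -120$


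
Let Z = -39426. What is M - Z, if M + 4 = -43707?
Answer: -4285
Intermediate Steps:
M = -43711 (M = -4 - 43707 = -43711)
M - Z = -43711 - 1*(-39426) = -43711 + 39426 = -4285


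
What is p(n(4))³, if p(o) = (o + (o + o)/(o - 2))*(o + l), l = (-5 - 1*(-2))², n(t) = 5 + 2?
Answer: 481890304/125 ≈ 3.8551e+6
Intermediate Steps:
n(t) = 7
l = 9 (l = (-5 + 2)² = (-3)² = 9)
p(o) = (9 + o)*(o + 2*o/(-2 + o)) (p(o) = (o + (o + o)/(o - 2))*(o + 9) = (o + (2*o)/(-2 + o))*(9 + o) = (o + 2*o/(-2 + o))*(9 + o) = (9 + o)*(o + 2*o/(-2 + o)))
p(n(4))³ = (7²*(9 + 7)/(-2 + 7))³ = (49*16/5)³ = (49*(⅕)*16)³ = (784/5)³ = 481890304/125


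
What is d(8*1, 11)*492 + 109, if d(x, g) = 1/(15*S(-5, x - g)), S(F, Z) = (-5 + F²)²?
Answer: 54541/500 ≈ 109.08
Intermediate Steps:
d(x, g) = 1/6000 (d(x, g) = 1/(15*((-5 + (-5)²)²)) = 1/(15*((-5 + 25)²)) = 1/(15*(20²)) = (1/15)/400 = (1/15)*(1/400) = 1/6000)
d(8*1, 11)*492 + 109 = (1/6000)*492 + 109 = 41/500 + 109 = 54541/500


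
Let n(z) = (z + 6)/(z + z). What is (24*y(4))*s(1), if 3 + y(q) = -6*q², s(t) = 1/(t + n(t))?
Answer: -528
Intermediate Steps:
n(z) = (6 + z)/(2*z) (n(z) = (6 + z)/((2*z)) = (6 + z)*(1/(2*z)) = (6 + z)/(2*z))
s(t) = 1/(t + (6 + t)/(2*t))
y(q) = -3 - 6*q²
(24*y(4))*s(1) = (24*(-3 - 6*4²))*(2*1/(6 + 1 + 2*1²)) = (24*(-3 - 6*16))*(2*1/(6 + 1 + 2*1)) = (24*(-3 - 96))*(2*1/(6 + 1 + 2)) = (24*(-99))*(2*1/9) = -4752/9 = -2376*2/9 = -528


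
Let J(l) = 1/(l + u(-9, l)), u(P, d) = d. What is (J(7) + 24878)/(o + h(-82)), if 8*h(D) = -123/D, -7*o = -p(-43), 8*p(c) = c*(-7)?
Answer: 2786344/623 ≈ 4472.5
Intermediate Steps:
p(c) = -7*c/8 (p(c) = (c*(-7))/8 = (-7*c)/8 = -7*c/8)
o = 43/8 (o = -(-1)*(-7/8*(-43))/7 = -(-1)*301/(7*8) = -⅐*(-301/8) = 43/8 ≈ 5.3750)
h(D) = -123/(8*D) (h(D) = (-123/D)/8 = -123/(8*D))
J(l) = 1/(2*l) (J(l) = 1/(l + l) = 1/(2*l))
(J(7) + 24878)/(o + h(-82)) = ((½)/7 + 24878)/(43/8 - 123/8/(-82)) = ((½)*(⅐) + 24878)/(43/8 - 123/8*(-1/82)) = (1/14 + 24878)/(43/8 + 3/16) = 348293/(14*(89/16)) = (348293/14)*(16/89) = 2786344/623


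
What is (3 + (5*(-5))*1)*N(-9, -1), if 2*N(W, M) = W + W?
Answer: 198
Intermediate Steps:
N(W, M) = W (N(W, M) = (W + W)/2 = (2*W)/2 = W)
(3 + (5*(-5))*1)*N(-9, -1) = (3 + (5*(-5))*1)*(-9) = (3 - 25*1)*(-9) = (3 - 25)*(-9) = -22*(-9) = 198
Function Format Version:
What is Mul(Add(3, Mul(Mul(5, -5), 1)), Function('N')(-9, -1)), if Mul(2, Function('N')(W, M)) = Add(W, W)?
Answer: 198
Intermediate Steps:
Function('N')(W, M) = W (Function('N')(W, M) = Mul(Rational(1, 2), Add(W, W)) = Mul(Rational(1, 2), Mul(2, W)) = W)
Mul(Add(3, Mul(Mul(5, -5), 1)), Function('N')(-9, -1)) = Mul(Add(3, Mul(Mul(5, -5), 1)), -9) = Mul(Add(3, Mul(-25, 1)), -9) = Mul(Add(3, -25), -9) = Mul(-22, -9) = 198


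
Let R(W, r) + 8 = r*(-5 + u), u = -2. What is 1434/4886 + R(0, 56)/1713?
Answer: 251021/4184859 ≈ 0.059983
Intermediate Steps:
R(W, r) = -8 - 7*r (R(W, r) = -8 + r*(-5 - 2) = -8 + r*(-7) = -8 - 7*r)
1434/4886 + R(0, 56)/1713 = 1434/4886 + (-8 - 7*56)/1713 = 1434*(1/4886) + (-8 - 392)*(1/1713) = 717/2443 - 400*1/1713 = 717/2443 - 400/1713 = 251021/4184859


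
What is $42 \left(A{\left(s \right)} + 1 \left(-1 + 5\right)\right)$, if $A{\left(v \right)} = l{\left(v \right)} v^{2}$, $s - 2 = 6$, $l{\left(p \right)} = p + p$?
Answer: $43176$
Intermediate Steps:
$l{\left(p \right)} = 2 p$
$s = 8$ ($s = 2 + 6 = 8$)
$A{\left(v \right)} = 2 v^{3}$ ($A{\left(v \right)} = 2 v v^{2} = 2 v^{3}$)
$42 \left(A{\left(s \right)} + 1 \left(-1 + 5\right)\right) = 42 \left(2 \cdot 8^{3} + 1 \left(-1 + 5\right)\right) = 42 \left(2 \cdot 512 + 1 \cdot 4\right) = 42 \left(1024 + 4\right) = 42 \cdot 1028 = 43176$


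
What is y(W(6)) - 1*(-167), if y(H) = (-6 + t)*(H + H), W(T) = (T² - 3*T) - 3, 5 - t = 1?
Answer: 107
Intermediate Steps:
t = 4 (t = 5 - 1*1 = 5 - 1 = 4)
W(T) = -3 + T² - 3*T
y(H) = -4*H (y(H) = (-6 + 4)*(H + H) = -4*H)
y(W(6)) - 1*(-167) = -4*(-3 + 6² - 3*6) - 1*(-167) = -4*(-3 + 36 - 18) + 167 = -4*15 + 167 = -60 + 167 = 107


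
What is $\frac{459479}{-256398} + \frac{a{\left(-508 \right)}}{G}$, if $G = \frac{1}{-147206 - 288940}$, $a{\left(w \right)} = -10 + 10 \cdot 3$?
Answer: $- \frac{2236539701639}{256398} \approx -8.7229 \cdot 10^{6}$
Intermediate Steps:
$a{\left(w \right)} = 20$ ($a{\left(w \right)} = -10 + 30 = 20$)
$G = - \frac{1}{436146}$ ($G = \frac{1}{-436146} = - \frac{1}{436146} \approx -2.2928 \cdot 10^{-6}$)
$\frac{459479}{-256398} + \frac{a{\left(-508 \right)}}{G} = \frac{459479}{-256398} + \frac{20}{- \frac{1}{436146}} = 459479 \left(- \frac{1}{256398}\right) + 20 \left(-436146\right) = - \frac{459479}{256398} - 8722920 = - \frac{2236539701639}{256398}$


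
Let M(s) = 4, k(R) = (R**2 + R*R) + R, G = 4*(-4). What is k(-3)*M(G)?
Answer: 60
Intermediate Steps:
G = -16
k(R) = R + 2*R**2 (k(R) = (R**2 + R**2) + R = 2*R**2 + R = R + 2*R**2)
k(-3)*M(G) = -3*(1 + 2*(-3))*4 = -3*(1 - 6)*4 = -3*(-5)*4 = 15*4 = 60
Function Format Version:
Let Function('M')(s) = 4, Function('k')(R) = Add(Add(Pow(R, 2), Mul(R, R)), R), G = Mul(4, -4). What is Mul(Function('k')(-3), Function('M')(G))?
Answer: 60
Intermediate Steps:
G = -16
Function('k')(R) = Add(R, Mul(2, Pow(R, 2))) (Function('k')(R) = Add(Add(Pow(R, 2), Pow(R, 2)), R) = Add(Mul(2, Pow(R, 2)), R) = Add(R, Mul(2, Pow(R, 2))))
Mul(Function('k')(-3), Function('M')(G)) = Mul(Mul(-3, Add(1, Mul(2, -3))), 4) = Mul(Mul(-3, Add(1, -6)), 4) = Mul(Mul(-3, -5), 4) = Mul(15, 4) = 60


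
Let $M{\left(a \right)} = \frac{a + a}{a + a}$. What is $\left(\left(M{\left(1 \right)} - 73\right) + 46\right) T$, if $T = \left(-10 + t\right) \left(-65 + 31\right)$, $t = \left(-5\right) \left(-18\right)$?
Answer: $70720$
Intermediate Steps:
$t = 90$
$T = -2720$ ($T = \left(-10 + 90\right) \left(-65 + 31\right) = 80 \left(-34\right) = -2720$)
$M{\left(a \right)} = 1$ ($M{\left(a \right)} = \frac{2 a}{2 a} = 2 a \frac{1}{2 a} = 1$)
$\left(\left(M{\left(1 \right)} - 73\right) + 46\right) T = \left(\left(1 - 73\right) + 46\right) \left(-2720\right) = \left(-72 + 46\right) \left(-2720\right) = \left(-26\right) \left(-2720\right) = 70720$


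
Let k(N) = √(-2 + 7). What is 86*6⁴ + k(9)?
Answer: 111456 + √5 ≈ 1.1146e+5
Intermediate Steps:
k(N) = √5
86*6⁴ + k(9) = 86*6⁴ + √5 = 86*1296 + √5 = 111456 + √5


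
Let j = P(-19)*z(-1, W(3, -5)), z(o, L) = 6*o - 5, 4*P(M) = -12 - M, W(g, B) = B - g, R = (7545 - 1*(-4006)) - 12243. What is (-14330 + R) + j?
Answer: -60165/4 ≈ -15041.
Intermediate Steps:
R = -692 (R = (7545 + 4006) - 12243 = 11551 - 12243 = -692)
P(M) = -3 - M/4 (P(M) = (-12 - M)/4 = -3 - M/4)
z(o, L) = -5 + 6*o
j = -77/4 (j = (-3 - ¼*(-19))*(-5 + 6*(-1)) = (-3 + 19/4)*(-5 - 6) = (7/4)*(-11) = -77/4 ≈ -19.250)
(-14330 + R) + j = (-14330 - 692) - 77/4 = -15022 - 77/4 = -60165/4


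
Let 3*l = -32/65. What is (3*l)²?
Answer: 1024/4225 ≈ 0.24237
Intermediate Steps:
l = -32/195 (l = (-32/65)/3 = (-32*1/65)/3 = (⅓)*(-32/65) = -32/195 ≈ -0.16410)
(3*l)² = (3*(-32/195))² = (-32/65)² = 1024/4225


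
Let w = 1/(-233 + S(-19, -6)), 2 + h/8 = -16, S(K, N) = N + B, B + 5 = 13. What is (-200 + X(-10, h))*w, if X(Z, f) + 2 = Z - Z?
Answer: 202/231 ≈ 0.87446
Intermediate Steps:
B = 8 (B = -5 + 13 = 8)
S(K, N) = 8 + N (S(K, N) = N + 8 = 8 + N)
h = -144 (h = -16 + 8*(-16) = -16 - 128 = -144)
X(Z, f) = -2 (X(Z, f) = -2 + (Z - Z) = -2 + 0 = -2)
w = -1/231 (w = 1/(-233 + (8 - 6)) = 1/(-233 + 2) = 1/(-231) = -1/231 ≈ -0.0043290)
(-200 + X(-10, h))*w = (-200 - 2)*(-1/231) = -202*(-1/231) = 202/231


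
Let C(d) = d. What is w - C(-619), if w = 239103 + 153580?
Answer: 393302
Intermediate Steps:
w = 392683
w - C(-619) = 392683 - 1*(-619) = 392683 + 619 = 393302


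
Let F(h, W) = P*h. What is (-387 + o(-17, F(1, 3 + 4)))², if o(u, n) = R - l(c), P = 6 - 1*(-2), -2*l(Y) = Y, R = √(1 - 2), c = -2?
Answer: (388 - I)² ≈ 1.5054e+5 - 776.0*I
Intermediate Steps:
R = I (R = √(-1) = I ≈ 1.0*I)
l(Y) = -Y/2
P = 8 (P = 6 + 2 = 8)
F(h, W) = 8*h
o(u, n) = -1 + I (o(u, n) = I - (-1)*(-2)/2 = I - 1*1 = I - 1 = -1 + I)
(-387 + o(-17, F(1, 3 + 4)))² = (-387 + (-1 + I))² = (-388 + I)²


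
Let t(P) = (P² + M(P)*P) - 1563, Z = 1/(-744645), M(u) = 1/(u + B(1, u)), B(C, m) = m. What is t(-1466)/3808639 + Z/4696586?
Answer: 3755377864787315278/6659956176796469415 ≈ 0.56387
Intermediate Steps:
M(u) = 1/(2*u) (M(u) = 1/(u + u) = 1/(2*u))
Z = -1/744645 ≈ -1.3429e-6
t(P) = -3125/2 + P² (t(P) = (P² + (1/(2*P))*P) - 1563 = (P² + ½) - 1563 = (½ + P²) - 1563 = -3125/2 + P²)
t(-1466)/3808639 + Z/4696586 = (-3125/2 + (-1466)²)/3808639 - 1/744645/4696586 = (-3125/2 + 2149156)*(1/3808639) - 1/744645*1/4696586 = (4295187/2)*(1/3808639) - 1/3497289281970 = 4295187/7617278 - 1/3497289281970 = 3755377864787315278/6659956176796469415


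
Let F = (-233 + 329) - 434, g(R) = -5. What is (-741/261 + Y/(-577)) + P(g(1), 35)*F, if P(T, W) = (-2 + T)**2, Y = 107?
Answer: -831547666/50199 ≈ -16565.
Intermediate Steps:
F = -338 (F = 96 - 434 = -338)
(-741/261 + Y/(-577)) + P(g(1), 35)*F = (-741/261 + 107/(-577)) + (-2 - 5)**2*(-338) = (-741*1/261 + 107*(-1/577)) + (-7)**2*(-338) = (-247/87 - 107/577) + 49*(-338) = -151828/50199 - 16562 = -831547666/50199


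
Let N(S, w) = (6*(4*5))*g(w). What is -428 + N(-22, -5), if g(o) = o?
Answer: -1028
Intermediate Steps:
N(S, w) = 120*w (N(S, w) = (6*(4*5))*w = (6*20)*w = 120*w)
-428 + N(-22, -5) = -428 + 120*(-5) = -428 - 600 = -1028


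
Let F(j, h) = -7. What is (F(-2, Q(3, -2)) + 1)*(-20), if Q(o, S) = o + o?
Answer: 120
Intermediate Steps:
Q(o, S) = 2*o
(F(-2, Q(3, -2)) + 1)*(-20) = (-7 + 1)*(-20) = -6*(-20) = 120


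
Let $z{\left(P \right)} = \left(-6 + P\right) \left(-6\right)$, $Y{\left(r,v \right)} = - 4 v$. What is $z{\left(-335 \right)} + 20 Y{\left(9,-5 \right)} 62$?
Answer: $26846$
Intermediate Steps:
$z{\left(P \right)} = 36 - 6 P$
$z{\left(-335 \right)} + 20 Y{\left(9,-5 \right)} 62 = \left(36 - -2010\right) + 20 \left(\left(-4\right) \left(-5\right)\right) 62 = \left(36 + 2010\right) + 20 \cdot 20 \cdot 62 = 2046 + 400 \cdot 62 = 2046 + 24800 = 26846$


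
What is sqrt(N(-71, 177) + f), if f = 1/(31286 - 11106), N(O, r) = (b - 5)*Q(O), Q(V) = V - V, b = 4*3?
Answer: sqrt(5045)/10090 ≈ 0.0070395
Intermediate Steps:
b = 12
Q(V) = 0
N(O, r) = 0 (N(O, r) = (12 - 5)*0 = 7*0 = 0)
f = 1/20180 ≈ 4.9554e-5
sqrt(N(-71, 177) + f) = sqrt(0 + 1/20180) = sqrt(1/20180) = sqrt(5045)/10090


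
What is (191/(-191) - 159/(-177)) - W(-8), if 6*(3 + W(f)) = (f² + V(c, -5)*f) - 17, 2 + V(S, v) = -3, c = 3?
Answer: -1369/118 ≈ -11.602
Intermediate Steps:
V(S, v) = -5 (V(S, v) = -2 - 3 = -5)
W(f) = -35/6 - 5*f/6 + f²/6 (W(f) = -3 + ((f² - 5*f) - 17)/6 = -3 + (-17 + f² - 5*f)/6 = -3 + (-17/6 - 5*f/6 + f²/6) = -35/6 - 5*f/6 + f²/6)
(191/(-191) - 159/(-177)) - W(-8) = (191/(-191) - 159/(-177)) - (-35/6 - ⅚*(-8) + (⅙)*(-8)²) = (191*(-1/191) - 159*(-1/177)) - (-35/6 + 20/3 + (⅙)*64) = (-1 + 53/59) - (-35/6 + 20/3 + 32/3) = -6/59 - 1*23/2 = -6/59 - 23/2 = -1369/118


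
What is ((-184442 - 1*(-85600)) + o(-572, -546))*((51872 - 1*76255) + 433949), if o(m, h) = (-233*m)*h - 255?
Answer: -29844170507838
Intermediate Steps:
o(m, h) = -255 - 233*h*m (o(m, h) = -233*h*m - 255 = -255 - 233*h*m)
((-184442 - 1*(-85600)) + o(-572, -546))*((51872 - 1*76255) + 433949) = ((-184442 - 1*(-85600)) + (-255 - 233*(-546)*(-572)))*((51872 - 1*76255) + 433949) = ((-184442 + 85600) + (-255 - 72768696))*((51872 - 76255) + 433949) = (-98842 - 72768951)*(-24383 + 433949) = -72867793*409566 = -29844170507838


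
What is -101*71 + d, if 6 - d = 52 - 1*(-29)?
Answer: -7246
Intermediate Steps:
d = -75 (d = 6 - (52 - 1*(-29)) = 6 - (52 + 29) = 6 - 1*81 = 6 - 81 = -75)
-101*71 + d = -101*71 - 75 = -7171 - 75 = -7246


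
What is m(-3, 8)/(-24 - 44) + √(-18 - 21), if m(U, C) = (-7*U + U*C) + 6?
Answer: -3/68 + I*√39 ≈ -0.044118 + 6.245*I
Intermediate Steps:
m(U, C) = 6 - 7*U + C*U (m(U, C) = (-7*U + C*U) + 6 = 6 - 7*U + C*U)
m(-3, 8)/(-24 - 44) + √(-18 - 21) = (6 - 7*(-3) + 8*(-3))/(-24 - 44) + √(-18 - 21) = (6 + 21 - 24)/(-68) + √(-39) = 3*(-1/68) + I*√39 = -3/68 + I*√39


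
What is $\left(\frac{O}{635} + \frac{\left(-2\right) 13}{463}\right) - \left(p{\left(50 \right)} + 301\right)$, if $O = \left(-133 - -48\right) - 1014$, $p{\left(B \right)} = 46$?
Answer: $- \frac{102545082}{294005} \approx -348.79$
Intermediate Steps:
$O = -1099$ ($O = \left(-133 + 48\right) - 1014 = -85 - 1014 = -1099$)
$\left(\frac{O}{635} + \frac{\left(-2\right) 13}{463}\right) - \left(p{\left(50 \right)} + 301\right) = \left(- \frac{1099}{635} + \frac{\left(-2\right) 13}{463}\right) - \left(46 + 301\right) = \left(\left(-1099\right) \frac{1}{635} - \frac{26}{463}\right) - 347 = \left(- \frac{1099}{635} - \frac{26}{463}\right) - 347 = - \frac{525347}{294005} - 347 = - \frac{102545082}{294005}$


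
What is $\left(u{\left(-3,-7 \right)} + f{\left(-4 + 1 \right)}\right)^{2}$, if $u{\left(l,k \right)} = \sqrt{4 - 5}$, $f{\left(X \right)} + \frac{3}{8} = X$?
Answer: $\frac{665}{64} - \frac{27 i}{4} \approx 10.391 - 6.75 i$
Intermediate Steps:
$f{\left(X \right)} = - \frac{3}{8} + X$
$u{\left(l,k \right)} = i$ ($u{\left(l,k \right)} = \sqrt{-1} = i$)
$\left(u{\left(-3,-7 \right)} + f{\left(-4 + 1 \right)}\right)^{2} = \left(i + \left(- \frac{3}{8} + \left(-4 + 1\right)\right)\right)^{2} = \left(i - \frac{27}{8}\right)^{2} = \left(- \frac{27}{8} + i\right)^{2}$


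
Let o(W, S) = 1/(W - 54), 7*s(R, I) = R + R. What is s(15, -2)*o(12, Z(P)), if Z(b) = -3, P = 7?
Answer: -5/49 ≈ -0.10204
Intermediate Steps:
s(R, I) = 2*R/7 (s(R, I) = (R + R)/7 = (2*R)/7 = 2*R/7)
o(W, S) = 1/(-54 + W)
s(15, -2)*o(12, Z(P)) = ((2/7)*15)/(-54 + 12) = (30/7)/(-42) = (30/7)*(-1/42) = -5/49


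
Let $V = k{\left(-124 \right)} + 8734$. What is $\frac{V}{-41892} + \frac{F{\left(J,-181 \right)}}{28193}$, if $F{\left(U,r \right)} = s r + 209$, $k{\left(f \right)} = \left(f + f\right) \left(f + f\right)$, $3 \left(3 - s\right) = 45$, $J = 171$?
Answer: $- \frac{940237541}{590530578} \approx -1.5922$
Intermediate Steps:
$s = -12$ ($s = 3 - 15 = -12$)
$k{\left(f \right)} = 4 f^{2}$ ($k{\left(f \right)} = 2 f 2 f = 4 f^{2}$)
$F{\left(U,r \right)} = 209 - 12 r$ ($F{\left(U,r \right)} = - 12 r + 209 = 209 - 12 r$)
$V = 70238$ ($V = 4 \left(-124\right)^{2} + 8734 = 4 \cdot 15376 + 8734 = 61504 + 8734 = 70238$)
$\frac{V}{-41892} + \frac{F{\left(J,-181 \right)}}{28193} = \frac{70238}{-41892} + \frac{209 - -2172}{28193} = 70238 \left(- \frac{1}{41892}\right) + \left(209 + 2172\right) \frac{1}{28193} = - \frac{35119}{20946} + 2381 \cdot \frac{1}{28193} = - \frac{35119}{20946} + \frac{2381}{28193} = - \frac{940237541}{590530578}$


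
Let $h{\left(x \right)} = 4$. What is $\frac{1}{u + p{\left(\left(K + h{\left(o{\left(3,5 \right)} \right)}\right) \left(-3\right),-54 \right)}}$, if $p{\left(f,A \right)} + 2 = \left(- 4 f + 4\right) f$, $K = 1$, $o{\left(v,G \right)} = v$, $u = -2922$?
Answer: $- \frac{1}{3884} \approx -0.00025747$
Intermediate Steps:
$p{\left(f,A \right)} = -2 + f \left(4 - 4 f\right)$ ($p{\left(f,A \right)} = -2 + \left(- 4 f + 4\right) f = -2 + \left(4 - 4 f\right) f = -2 + f \left(4 - 4 f\right)$)
$\frac{1}{u + p{\left(\left(K + h{\left(o{\left(3,5 \right)} \right)}\right) \left(-3\right),-54 \right)}} = \frac{1}{-2922 - \left(2 + 4 \cdot 9 \left(1 + 4\right)^{2} - 4 \left(1 + 4\right) \left(-3\right)\right)} = \frac{1}{-2922 - \left(2 + 900 - 20 \left(-3\right)\right)} = \frac{1}{-2922 - \left(62 + 900\right)} = \frac{1}{-2922 - 962} = \frac{1}{-3884} = - \frac{1}{3884}$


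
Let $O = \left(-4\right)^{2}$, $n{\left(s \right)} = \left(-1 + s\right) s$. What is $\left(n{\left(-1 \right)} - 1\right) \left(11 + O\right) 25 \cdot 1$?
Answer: $675$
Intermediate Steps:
$n{\left(s \right)} = s \left(-1 + s\right)$
$O = 16$
$\left(n{\left(-1 \right)} - 1\right) \left(11 + O\right) 25 \cdot 1 = \left(- (-1 - 1) - 1\right) \left(11 + 16\right) 25 \cdot 1 = \left(\left(-1\right) \left(-2\right) - 1\right) 27 \cdot 25 \cdot 1 = \left(2 - 1\right) 27 \cdot 25 \cdot 1 = 1 \cdot 27 \cdot 25 \cdot 1 = 27 \cdot 25 \cdot 1 = 675 \cdot 1 = 675$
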